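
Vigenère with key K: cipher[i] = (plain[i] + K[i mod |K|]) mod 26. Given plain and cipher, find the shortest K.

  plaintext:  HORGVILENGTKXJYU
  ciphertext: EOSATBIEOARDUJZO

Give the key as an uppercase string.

XABUYT

  i= 0: E-H = 23 → X
  i= 1: O-O =  0 → A
  i= 2: S-R =  1 → B
  i= 3: A-G = 20 → U
  i= 4: T-V = 24 → Y
  i= 5: B-I = 19 → T
  i= 6: I-L = 23 → X
  i= 7: E-E =  0 → A
  i= 8: O-N =  1 → B
  i= 9: A-G = 20 → U
  i=10: R-T = 24 → Y
  i=11: D-K = 19 → T
  i=12: U-X = 23 → X
  i=13: J-J =  0 → A
  i=14: Z-Y =  1 → B
  i=15: O-U = 20 → U
  shifts repeat with period 6: XABUYT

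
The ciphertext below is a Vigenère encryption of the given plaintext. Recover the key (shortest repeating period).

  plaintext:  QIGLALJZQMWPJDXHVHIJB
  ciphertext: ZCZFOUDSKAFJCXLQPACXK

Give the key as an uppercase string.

JUTUO

  i= 0: Z-Q =  9 → J
  i= 1: C-I = 20 → U
  i= 2: Z-G = 19 → T
  i= 3: F-L = 20 → U
  i= 4: O-A = 14 → O
  i= 5: U-L =  9 → J
  i= 6: D-J = 20 → U
  i= 7: S-Z = 19 → T
  i= 8: K-Q = 20 → U
  i= 9: A-M = 14 → O
  i=10: F-W =  9 → J
  i=11: J-P = 20 → U
  i=12: C-J = 19 → T
  i=13: X-D = 20 → U
  i=14: L-X = 14 → O
  i=15: Q-H =  9 → J
  i=16: P-V = 20 → U
  i=17: A-H = 19 → T
  i=18: C-I = 20 → U
  i=19: X-J = 14 → O
  i=20: K-B =  9 → J
  shifts repeat with period 5: JUTUO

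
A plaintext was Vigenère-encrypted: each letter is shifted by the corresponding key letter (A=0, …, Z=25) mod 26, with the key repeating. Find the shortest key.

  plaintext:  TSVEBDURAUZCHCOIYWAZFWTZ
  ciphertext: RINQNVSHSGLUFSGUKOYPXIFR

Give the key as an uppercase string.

YQSMMS

  i= 0: R-T = 24 → Y
  i= 1: I-S = 16 → Q
  i= 2: N-V = 18 → S
  i= 3: Q-E = 12 → M
  i= 4: N-B = 12 → M
  i= 5: V-D = 18 → S
  i= 6: S-U = 24 → Y
  i= 7: H-R = 16 → Q
  i= 8: S-A = 18 → S
  i= 9: G-U = 12 → M
  i=10: L-Z = 12 → M
  i=11: U-C = 18 → S
  i=12: F-H = 24 → Y
  i=13: S-C = 16 → Q
  i=14: G-O = 18 → S
  i=15: U-I = 12 → M
  i=16: K-Y = 12 → M
  i=17: O-W = 18 → S
  i=18: Y-A = 24 → Y
  i=19: P-Z = 16 → Q
  i=20: X-F = 18 → S
  i=21: I-W = 12 → M
  i=22: F-T = 12 → M
  i=23: R-Z = 18 → S
  shifts repeat with period 6: YQSMMS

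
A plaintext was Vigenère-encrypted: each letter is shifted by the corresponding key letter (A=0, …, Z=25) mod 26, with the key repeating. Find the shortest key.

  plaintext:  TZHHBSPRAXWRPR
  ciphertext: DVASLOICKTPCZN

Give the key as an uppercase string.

KWTL

  i= 0: D-T = 10 → K
  i= 1: V-Z = 22 → W
  i= 2: A-H = 19 → T
  i= 3: S-H = 11 → L
  i= 4: L-B = 10 → K
  i= 5: O-S = 22 → W
  i= 6: I-P = 19 → T
  i= 7: C-R = 11 → L
  i= 8: K-A = 10 → K
  i= 9: T-X = 22 → W
  i=10: P-W = 19 → T
  i=11: C-R = 11 → L
  i=12: Z-P = 10 → K
  i=13: N-R = 22 → W
  shifts repeat with period 4: KWTL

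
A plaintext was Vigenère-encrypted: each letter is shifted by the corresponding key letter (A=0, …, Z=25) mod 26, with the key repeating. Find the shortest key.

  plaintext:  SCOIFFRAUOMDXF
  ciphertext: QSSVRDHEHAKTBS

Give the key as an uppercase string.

YQENM

  i= 0: Q-S = 24 → Y
  i= 1: S-C = 16 → Q
  i= 2: S-O =  4 → E
  i= 3: V-I = 13 → N
  i= 4: R-F = 12 → M
  i= 5: D-F = 24 → Y
  i= 6: H-R = 16 → Q
  i= 7: E-A =  4 → E
  i= 8: H-U = 13 → N
  i= 9: A-O = 12 → M
  i=10: K-M = 24 → Y
  i=11: T-D = 16 → Q
  i=12: B-X =  4 → E
  i=13: S-F = 13 → N
  shifts repeat with period 5: YQENM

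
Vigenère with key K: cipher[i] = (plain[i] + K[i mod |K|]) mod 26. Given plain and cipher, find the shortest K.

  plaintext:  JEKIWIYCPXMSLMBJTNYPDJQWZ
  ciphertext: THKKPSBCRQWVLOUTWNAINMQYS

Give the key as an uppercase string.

  i= 0: T-J = 10 → K
  i= 1: H-E =  3 → D
  i= 2: K-K =  0 → A
  i= 3: K-I =  2 → C
  i= 4: P-W = 19 → T
  i= 5: S-I = 10 → K
  i= 6: B-Y =  3 → D
  i= 7: C-C =  0 → A
  i= 8: R-P =  2 → C
  i= 9: Q-X = 19 → T
  i=10: W-M = 10 → K
  i=11: V-S =  3 → D
  i=12: L-L =  0 → A
  i=13: O-M =  2 → C
  i=14: U-B = 19 → T
  i=15: T-J = 10 → K
  i=16: W-T =  3 → D
  i=17: N-N =  0 → A
  i=18: A-Y =  2 → C
  i=19: I-P = 19 → T
  i=20: N-D = 10 → K
  i=21: M-J =  3 → D
  i=22: Q-Q =  0 → A
  i=23: Y-W =  2 → C
  i=24: S-Z = 19 → T
  shifts repeat with period 5: KDACT

KDACT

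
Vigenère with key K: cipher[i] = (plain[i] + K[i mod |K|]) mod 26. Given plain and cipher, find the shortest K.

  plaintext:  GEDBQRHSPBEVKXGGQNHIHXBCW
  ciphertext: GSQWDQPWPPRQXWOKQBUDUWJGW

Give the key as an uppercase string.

  i= 0: G-G =  0 → A
  i= 1: S-E = 14 → O
  i= 2: Q-D = 13 → N
  i= 3: W-B = 21 → V
  i= 4: D-Q = 13 → N
  i= 5: Q-R = 25 → Z
  i= 6: P-H =  8 → I
  i= 7: W-S =  4 → E
  i= 8: P-P =  0 → A
  i= 9: P-B = 14 → O
  i=10: R-E = 13 → N
  i=11: Q-V = 21 → V
  i=12: X-K = 13 → N
  i=13: W-X = 25 → Z
  i=14: O-G =  8 → I
  i=15: K-G =  4 → E
  i=16: Q-Q =  0 → A
  i=17: B-N = 14 → O
  i=18: U-H = 13 → N
  i=19: D-I = 21 → V
  i=20: U-H = 13 → N
  i=21: W-X = 25 → Z
  i=22: J-B =  8 → I
  i=23: G-C =  4 → E
  i=24: W-W =  0 → A
  shifts repeat with period 8: AONVNZIE

AONVNZIE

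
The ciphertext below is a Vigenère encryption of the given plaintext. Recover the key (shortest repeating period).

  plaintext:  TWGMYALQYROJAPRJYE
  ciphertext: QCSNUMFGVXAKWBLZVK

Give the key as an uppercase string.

  i= 0: Q-T = 23 → X
  i= 1: C-W =  6 → G
  i= 2: S-G = 12 → M
  i= 3: N-M =  1 → B
  i= 4: U-Y = 22 → W
  i= 5: M-A = 12 → M
  i= 6: F-L = 20 → U
  i= 7: G-Q = 16 → Q
  i= 8: V-Y = 23 → X
  i= 9: X-R =  6 → G
  i=10: A-O = 12 → M
  i=11: K-J =  1 → B
  i=12: W-A = 22 → W
  i=13: B-P = 12 → M
  i=14: L-R = 20 → U
  i=15: Z-J = 16 → Q
  i=16: V-Y = 23 → X
  i=17: K-E =  6 → G
  shifts repeat with period 8: XGMBWMUQ

XGMBWMUQ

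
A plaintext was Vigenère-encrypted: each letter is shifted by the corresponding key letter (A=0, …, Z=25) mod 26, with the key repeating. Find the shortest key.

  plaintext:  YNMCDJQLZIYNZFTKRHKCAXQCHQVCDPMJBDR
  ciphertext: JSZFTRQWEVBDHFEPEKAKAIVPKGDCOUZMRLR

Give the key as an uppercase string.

  i= 0: J-Y = 11 → L
  i= 1: S-N =  5 → F
  i= 2: Z-M = 13 → N
  i= 3: F-C =  3 → D
  i= 4: T-D = 16 → Q
  i= 5: R-J =  8 → I
  i= 6: Q-Q =  0 → A
  i= 7: W-L = 11 → L
  i= 8: E-Z =  5 → F
  i= 9: V-I = 13 → N
  i=10: B-Y =  3 → D
  i=11: D-N = 16 → Q
  i=12: H-Z =  8 → I
  i=13: F-F =  0 → A
  i=14: E-T = 11 → L
  i=15: P-K =  5 → F
  i=16: E-R = 13 → N
  i=17: K-H =  3 → D
  i=18: A-K = 16 → Q
  i=19: K-C =  8 → I
  i=20: A-A =  0 → A
  i=21: I-X = 11 → L
  i=22: V-Q =  5 → F
  i=23: P-C = 13 → N
  i=24: K-H =  3 → D
  i=25: G-Q = 16 → Q
  i=26: D-V =  8 → I
  i=27: C-C =  0 → A
  i=28: O-D = 11 → L
  i=29: U-P =  5 → F
  i=30: Z-M = 13 → N
  i=31: M-J =  3 → D
  i=32: R-B = 16 → Q
  i=33: L-D =  8 → I
  i=34: R-R =  0 → A
  shifts repeat with period 7: LFNDQIA

LFNDQIA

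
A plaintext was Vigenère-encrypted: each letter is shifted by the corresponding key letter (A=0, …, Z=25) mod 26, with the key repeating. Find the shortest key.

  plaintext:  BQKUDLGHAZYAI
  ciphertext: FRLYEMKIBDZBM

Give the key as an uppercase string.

  i= 0: F-B =  4 → E
  i= 1: R-Q =  1 → B
  i= 2: L-K =  1 → B
  i= 3: Y-U =  4 → E
  i= 4: E-D =  1 → B
  i= 5: M-L =  1 → B
  i= 6: K-G =  4 → E
  i= 7: I-H =  1 → B
  i= 8: B-A =  1 → B
  i= 9: D-Z =  4 → E
  i=10: Z-Y =  1 → B
  i=11: B-A =  1 → B
  i=12: M-I =  4 → E
  shifts repeat with period 3: EBB

EBB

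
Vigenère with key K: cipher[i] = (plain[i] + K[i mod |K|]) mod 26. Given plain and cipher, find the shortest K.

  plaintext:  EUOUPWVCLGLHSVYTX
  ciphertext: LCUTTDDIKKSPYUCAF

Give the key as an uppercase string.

HIGZE

  i= 0: L-E =  7 → H
  i= 1: C-U =  8 → I
  i= 2: U-O =  6 → G
  i= 3: T-U = 25 → Z
  i= 4: T-P =  4 → E
  i= 5: D-W =  7 → H
  i= 6: D-V =  8 → I
  i= 7: I-C =  6 → G
  i= 8: K-L = 25 → Z
  i= 9: K-G =  4 → E
  i=10: S-L =  7 → H
  i=11: P-H =  8 → I
  i=12: Y-S =  6 → G
  i=13: U-V = 25 → Z
  i=14: C-Y =  4 → E
  i=15: A-T =  7 → H
  i=16: F-X =  8 → I
  shifts repeat with period 5: HIGZE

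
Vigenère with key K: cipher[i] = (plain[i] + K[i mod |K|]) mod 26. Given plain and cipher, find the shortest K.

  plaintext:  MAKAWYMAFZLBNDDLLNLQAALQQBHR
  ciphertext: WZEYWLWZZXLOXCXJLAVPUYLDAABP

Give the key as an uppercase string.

  i= 0: W-M = 10 → K
  i= 1: Z-A = 25 → Z
  i= 2: E-K = 20 → U
  i= 3: Y-A = 24 → Y
  i= 4: W-W =  0 → A
  i= 5: L-Y = 13 → N
  i= 6: W-M = 10 → K
  i= 7: Z-A = 25 → Z
  i= 8: Z-F = 20 → U
  i= 9: X-Z = 24 → Y
  i=10: L-L =  0 → A
  i=11: O-B = 13 → N
  i=12: X-N = 10 → K
  i=13: C-D = 25 → Z
  i=14: X-D = 20 → U
  i=15: J-L = 24 → Y
  i=16: L-L =  0 → A
  i=17: A-N = 13 → N
  i=18: V-L = 10 → K
  i=19: P-Q = 25 → Z
  i=20: U-A = 20 → U
  i=21: Y-A = 24 → Y
  i=22: L-L =  0 → A
  i=23: D-Q = 13 → N
  i=24: A-Q = 10 → K
  i=25: A-B = 25 → Z
  i=26: B-H = 20 → U
  i=27: P-R = 24 → Y
  shifts repeat with period 6: KZUYAN

KZUYAN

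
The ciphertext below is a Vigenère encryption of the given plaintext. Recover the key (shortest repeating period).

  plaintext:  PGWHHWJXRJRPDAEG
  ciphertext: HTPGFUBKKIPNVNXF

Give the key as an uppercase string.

SNTZYY

  i= 0: H-P = 18 → S
  i= 1: T-G = 13 → N
  i= 2: P-W = 19 → T
  i= 3: G-H = 25 → Z
  i= 4: F-H = 24 → Y
  i= 5: U-W = 24 → Y
  i= 6: B-J = 18 → S
  i= 7: K-X = 13 → N
  i= 8: K-R = 19 → T
  i= 9: I-J = 25 → Z
  i=10: P-R = 24 → Y
  i=11: N-P = 24 → Y
  i=12: V-D = 18 → S
  i=13: N-A = 13 → N
  i=14: X-E = 19 → T
  i=15: F-G = 25 → Z
  shifts repeat with period 6: SNTZYY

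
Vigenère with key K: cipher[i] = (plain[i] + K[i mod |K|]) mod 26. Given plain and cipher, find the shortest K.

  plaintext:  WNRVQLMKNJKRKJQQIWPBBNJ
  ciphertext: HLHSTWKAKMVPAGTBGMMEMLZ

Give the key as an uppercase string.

  i= 0: H-W = 11 → L
  i= 1: L-N = 24 → Y
  i= 2: H-R = 16 → Q
  i= 3: S-V = 23 → X
  i= 4: T-Q =  3 → D
  i= 5: W-L = 11 → L
  i= 6: K-M = 24 → Y
  i= 7: A-K = 16 → Q
  i= 8: K-N = 23 → X
  i= 9: M-J =  3 → D
  i=10: V-K = 11 → L
  i=11: P-R = 24 → Y
  i=12: A-K = 16 → Q
  i=13: G-J = 23 → X
  i=14: T-Q =  3 → D
  i=15: B-Q = 11 → L
  i=16: G-I = 24 → Y
  i=17: M-W = 16 → Q
  i=18: M-P = 23 → X
  i=19: E-B =  3 → D
  i=20: M-B = 11 → L
  i=21: L-N = 24 → Y
  i=22: Z-J = 16 → Q
  shifts repeat with period 5: LYQXD

LYQXD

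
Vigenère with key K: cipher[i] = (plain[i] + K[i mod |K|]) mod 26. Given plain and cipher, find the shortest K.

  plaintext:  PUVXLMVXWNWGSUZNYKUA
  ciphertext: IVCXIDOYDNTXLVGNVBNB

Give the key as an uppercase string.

TBHAXR

  i= 0: I-P = 19 → T
  i= 1: V-U =  1 → B
  i= 2: C-V =  7 → H
  i= 3: X-X =  0 → A
  i= 4: I-L = 23 → X
  i= 5: D-M = 17 → R
  i= 6: O-V = 19 → T
  i= 7: Y-X =  1 → B
  i= 8: D-W =  7 → H
  i= 9: N-N =  0 → A
  i=10: T-W = 23 → X
  i=11: X-G = 17 → R
  i=12: L-S = 19 → T
  i=13: V-U =  1 → B
  i=14: G-Z =  7 → H
  i=15: N-N =  0 → A
  i=16: V-Y = 23 → X
  i=17: B-K = 17 → R
  i=18: N-U = 19 → T
  i=19: B-A =  1 → B
  shifts repeat with period 6: TBHAXR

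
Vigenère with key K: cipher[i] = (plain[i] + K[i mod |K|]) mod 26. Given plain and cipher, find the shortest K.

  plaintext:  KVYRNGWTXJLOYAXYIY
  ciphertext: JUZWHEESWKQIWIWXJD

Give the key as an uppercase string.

ZZBFUYI

  i= 0: J-K = 25 → Z
  i= 1: U-V = 25 → Z
  i= 2: Z-Y =  1 → B
  i= 3: W-R =  5 → F
  i= 4: H-N = 20 → U
  i= 5: E-G = 24 → Y
  i= 6: E-W =  8 → I
  i= 7: S-T = 25 → Z
  i= 8: W-X = 25 → Z
  i= 9: K-J =  1 → B
  i=10: Q-L =  5 → F
  i=11: I-O = 20 → U
  i=12: W-Y = 24 → Y
  i=13: I-A =  8 → I
  i=14: W-X = 25 → Z
  i=15: X-Y = 25 → Z
  i=16: J-I =  1 → B
  i=17: D-Y =  5 → F
  shifts repeat with period 7: ZZBFUYI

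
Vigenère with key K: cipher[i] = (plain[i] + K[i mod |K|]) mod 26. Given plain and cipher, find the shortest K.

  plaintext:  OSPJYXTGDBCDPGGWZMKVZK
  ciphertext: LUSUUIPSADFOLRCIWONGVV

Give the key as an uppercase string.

XCDLWLWM

  i= 0: L-O = 23 → X
  i= 1: U-S =  2 → C
  i= 2: S-P =  3 → D
  i= 3: U-J = 11 → L
  i= 4: U-Y = 22 → W
  i= 5: I-X = 11 → L
  i= 6: P-T = 22 → W
  i= 7: S-G = 12 → M
  i= 8: A-D = 23 → X
  i= 9: D-B =  2 → C
  i=10: F-C =  3 → D
  i=11: O-D = 11 → L
  i=12: L-P = 22 → W
  i=13: R-G = 11 → L
  i=14: C-G = 22 → W
  i=15: I-W = 12 → M
  i=16: W-Z = 23 → X
  i=17: O-M =  2 → C
  i=18: N-K =  3 → D
  i=19: G-V = 11 → L
  i=20: V-Z = 22 → W
  i=21: V-K = 11 → L
  shifts repeat with period 8: XCDLWLWM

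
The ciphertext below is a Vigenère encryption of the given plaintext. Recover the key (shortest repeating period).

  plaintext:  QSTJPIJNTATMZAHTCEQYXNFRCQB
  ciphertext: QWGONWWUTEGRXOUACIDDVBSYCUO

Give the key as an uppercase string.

  i= 0: Q-Q =  0 → A
  i= 1: W-S =  4 → E
  i= 2: G-T = 13 → N
  i= 3: O-J =  5 → F
  i= 4: N-P = 24 → Y
  i= 5: W-I = 14 → O
  i= 6: W-J = 13 → N
  i= 7: U-N =  7 → H
  i= 8: T-T =  0 → A
  i= 9: E-A =  4 → E
  i=10: G-T = 13 → N
  i=11: R-M =  5 → F
  i=12: X-Z = 24 → Y
  i=13: O-A = 14 → O
  i=14: U-H = 13 → N
  i=15: A-T =  7 → H
  i=16: C-C =  0 → A
  i=17: I-E =  4 → E
  i=18: D-Q = 13 → N
  i=19: D-Y =  5 → F
  i=20: V-X = 24 → Y
  i=21: B-N = 14 → O
  i=22: S-F = 13 → N
  i=23: Y-R =  7 → H
  i=24: C-C =  0 → A
  i=25: U-Q =  4 → E
  i=26: O-B = 13 → N
  shifts repeat with period 8: AENFYONH

AENFYONH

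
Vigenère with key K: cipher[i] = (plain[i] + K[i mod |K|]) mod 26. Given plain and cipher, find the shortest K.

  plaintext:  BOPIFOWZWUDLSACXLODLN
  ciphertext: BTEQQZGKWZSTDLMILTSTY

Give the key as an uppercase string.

AFPILLKL

  i= 0: B-B =  0 → A
  i= 1: T-O =  5 → F
  i= 2: E-P = 15 → P
  i= 3: Q-I =  8 → I
  i= 4: Q-F = 11 → L
  i= 5: Z-O = 11 → L
  i= 6: G-W = 10 → K
  i= 7: K-Z = 11 → L
  i= 8: W-W =  0 → A
  i= 9: Z-U =  5 → F
  i=10: S-D = 15 → P
  i=11: T-L =  8 → I
  i=12: D-S = 11 → L
  i=13: L-A = 11 → L
  i=14: M-C = 10 → K
  i=15: I-X = 11 → L
  i=16: L-L =  0 → A
  i=17: T-O =  5 → F
  i=18: S-D = 15 → P
  i=19: T-L =  8 → I
  i=20: Y-N = 11 → L
  shifts repeat with period 8: AFPILLKL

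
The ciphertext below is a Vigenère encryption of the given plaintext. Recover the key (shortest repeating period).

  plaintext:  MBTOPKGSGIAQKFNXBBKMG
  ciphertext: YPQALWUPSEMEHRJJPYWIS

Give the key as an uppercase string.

  i= 0: Y-M = 12 → M
  i= 1: P-B = 14 → O
  i= 2: Q-T = 23 → X
  i= 3: A-O = 12 → M
  i= 4: L-P = 22 → W
  i= 5: W-K = 12 → M
  i= 6: U-G = 14 → O
  i= 7: P-S = 23 → X
  i= 8: S-G = 12 → M
  i= 9: E-I = 22 → W
  i=10: M-A = 12 → M
  i=11: E-Q = 14 → O
  i=12: H-K = 23 → X
  i=13: R-F = 12 → M
  i=14: J-N = 22 → W
  i=15: J-X = 12 → M
  i=16: P-B = 14 → O
  i=17: Y-B = 23 → X
  i=18: W-K = 12 → M
  i=19: I-M = 22 → W
  i=20: S-G = 12 → M
  shifts repeat with period 5: MOXMW

MOXMW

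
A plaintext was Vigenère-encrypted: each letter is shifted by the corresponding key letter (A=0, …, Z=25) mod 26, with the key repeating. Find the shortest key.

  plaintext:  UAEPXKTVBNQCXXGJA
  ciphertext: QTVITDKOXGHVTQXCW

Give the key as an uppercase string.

WTRT

  i= 0: Q-U = 22 → W
  i= 1: T-A = 19 → T
  i= 2: V-E = 17 → R
  i= 3: I-P = 19 → T
  i= 4: T-X = 22 → W
  i= 5: D-K = 19 → T
  i= 6: K-T = 17 → R
  i= 7: O-V = 19 → T
  i= 8: X-B = 22 → W
  i= 9: G-N = 19 → T
  i=10: H-Q = 17 → R
  i=11: V-C = 19 → T
  i=12: T-X = 22 → W
  i=13: Q-X = 19 → T
  i=14: X-G = 17 → R
  i=15: C-J = 19 → T
  i=16: W-A = 22 → W
  shifts repeat with period 4: WTRT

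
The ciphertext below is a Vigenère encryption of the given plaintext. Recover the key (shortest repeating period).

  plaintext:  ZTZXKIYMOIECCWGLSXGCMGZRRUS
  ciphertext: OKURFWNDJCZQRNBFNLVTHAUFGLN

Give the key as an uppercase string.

  i= 0: O-Z = 15 → P
  i= 1: K-T = 17 → R
  i= 2: U-Z = 21 → V
  i= 3: R-X = 20 → U
  i= 4: F-K = 21 → V
  i= 5: W-I = 14 → O
  i= 6: N-Y = 15 → P
  i= 7: D-M = 17 → R
  i= 8: J-O = 21 → V
  i= 9: C-I = 20 → U
  i=10: Z-E = 21 → V
  i=11: Q-C = 14 → O
  i=12: R-C = 15 → P
  i=13: N-W = 17 → R
  i=14: B-G = 21 → V
  i=15: F-L = 20 → U
  i=16: N-S = 21 → V
  i=17: L-X = 14 → O
  i=18: V-G = 15 → P
  i=19: T-C = 17 → R
  i=20: H-M = 21 → V
  i=21: A-G = 20 → U
  i=22: U-Z = 21 → V
  i=23: F-R = 14 → O
  i=24: G-R = 15 → P
  i=25: L-U = 17 → R
  i=26: N-S = 21 → V
  shifts repeat with period 6: PRVUVO

PRVUVO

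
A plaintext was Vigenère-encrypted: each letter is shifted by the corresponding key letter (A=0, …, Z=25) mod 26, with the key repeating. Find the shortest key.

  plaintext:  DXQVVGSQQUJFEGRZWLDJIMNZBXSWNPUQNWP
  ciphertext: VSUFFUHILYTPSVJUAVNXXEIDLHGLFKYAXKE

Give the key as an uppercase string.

  i= 0: V-D = 18 → S
  i= 1: S-X = 21 → V
  i= 2: U-Q =  4 → E
  i= 3: F-V = 10 → K
  i= 4: F-V = 10 → K
  i= 5: U-G = 14 → O
  i= 6: H-S = 15 → P
  i= 7: I-Q = 18 → S
  i= 8: L-Q = 21 → V
  i= 9: Y-U =  4 → E
  i=10: T-J = 10 → K
  i=11: P-F = 10 → K
  i=12: S-E = 14 → O
  i=13: V-G = 15 → P
  i=14: J-R = 18 → S
  i=15: U-Z = 21 → V
  i=16: A-W =  4 → E
  i=17: V-L = 10 → K
  i=18: N-D = 10 → K
  i=19: X-J = 14 → O
  i=20: X-I = 15 → P
  i=21: E-M = 18 → S
  i=22: I-N = 21 → V
  i=23: D-Z =  4 → E
  i=24: L-B = 10 → K
  i=25: H-X = 10 → K
  i=26: G-S = 14 → O
  i=27: L-W = 15 → P
  i=28: F-N = 18 → S
  i=29: K-P = 21 → V
  i=30: Y-U =  4 → E
  i=31: A-Q = 10 → K
  i=32: X-N = 10 → K
  i=33: K-W = 14 → O
  i=34: E-P = 15 → P
  shifts repeat with period 7: SVEKKOP

SVEKKOP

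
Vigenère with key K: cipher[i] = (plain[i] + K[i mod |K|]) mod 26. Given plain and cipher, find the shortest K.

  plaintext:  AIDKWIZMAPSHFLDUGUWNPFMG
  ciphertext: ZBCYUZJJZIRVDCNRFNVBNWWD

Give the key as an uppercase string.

  i= 0: Z-A = 25 → Z
  i= 1: B-I = 19 → T
  i= 2: C-D = 25 → Z
  i= 3: Y-K = 14 → O
  i= 4: U-W = 24 → Y
  i= 5: Z-I = 17 → R
  i= 6: J-Z = 10 → K
  i= 7: J-M = 23 → X
  i= 8: Z-A = 25 → Z
  i= 9: I-P = 19 → T
  i=10: R-S = 25 → Z
  i=11: V-H = 14 → O
  i=12: D-F = 24 → Y
  i=13: C-L = 17 → R
  i=14: N-D = 10 → K
  i=15: R-U = 23 → X
  i=16: F-G = 25 → Z
  i=17: N-U = 19 → T
  i=18: V-W = 25 → Z
  i=19: B-N = 14 → O
  i=20: N-P = 24 → Y
  i=21: W-F = 17 → R
  i=22: W-M = 10 → K
  i=23: D-G = 23 → X
  shifts repeat with period 8: ZTZOYRKX

ZTZOYRKX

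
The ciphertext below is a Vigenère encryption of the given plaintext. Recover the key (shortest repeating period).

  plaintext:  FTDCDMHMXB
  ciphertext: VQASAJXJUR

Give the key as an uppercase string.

QXX

  i= 0: V-F = 16 → Q
  i= 1: Q-T = 23 → X
  i= 2: A-D = 23 → X
  i= 3: S-C = 16 → Q
  i= 4: A-D = 23 → X
  i= 5: J-M = 23 → X
  i= 6: X-H = 16 → Q
  i= 7: J-M = 23 → X
  i= 8: U-X = 23 → X
  i= 9: R-B = 16 → Q
  shifts repeat with period 3: QXX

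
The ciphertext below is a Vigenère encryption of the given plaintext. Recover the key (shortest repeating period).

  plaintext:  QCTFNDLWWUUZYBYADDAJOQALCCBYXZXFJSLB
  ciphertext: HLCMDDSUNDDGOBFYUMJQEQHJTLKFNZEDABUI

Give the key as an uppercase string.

RJJHQAHY

  i= 0: H-Q = 17 → R
  i= 1: L-C =  9 → J
  i= 2: C-T =  9 → J
  i= 3: M-F =  7 → H
  i= 4: D-N = 16 → Q
  i= 5: D-D =  0 → A
  i= 6: S-L =  7 → H
  i= 7: U-W = 24 → Y
  i= 8: N-W = 17 → R
  i= 9: D-U =  9 → J
  i=10: D-U =  9 → J
  i=11: G-Z =  7 → H
  i=12: O-Y = 16 → Q
  i=13: B-B =  0 → A
  i=14: F-Y =  7 → H
  i=15: Y-A = 24 → Y
  i=16: U-D = 17 → R
  i=17: M-D =  9 → J
  i=18: J-A =  9 → J
  i=19: Q-J =  7 → H
  i=20: E-O = 16 → Q
  i=21: Q-Q =  0 → A
  i=22: H-A =  7 → H
  i=23: J-L = 24 → Y
  i=24: T-C = 17 → R
  i=25: L-C =  9 → J
  i=26: K-B =  9 → J
  i=27: F-Y =  7 → H
  i=28: N-X = 16 → Q
  i=29: Z-Z =  0 → A
  i=30: E-X =  7 → H
  i=31: D-F = 24 → Y
  i=32: A-J = 17 → R
  i=33: B-S =  9 → J
  i=34: U-L =  9 → J
  i=35: I-B =  7 → H
  shifts repeat with period 8: RJJHQAHY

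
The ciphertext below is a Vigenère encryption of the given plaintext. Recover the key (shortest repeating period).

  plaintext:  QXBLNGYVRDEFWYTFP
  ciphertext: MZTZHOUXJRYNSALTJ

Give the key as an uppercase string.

WCSOUI

  i= 0: M-Q = 22 → W
  i= 1: Z-X =  2 → C
  i= 2: T-B = 18 → S
  i= 3: Z-L = 14 → O
  i= 4: H-N = 20 → U
  i= 5: O-G =  8 → I
  i= 6: U-Y = 22 → W
  i= 7: X-V =  2 → C
  i= 8: J-R = 18 → S
  i= 9: R-D = 14 → O
  i=10: Y-E = 20 → U
  i=11: N-F =  8 → I
  i=12: S-W = 22 → W
  i=13: A-Y =  2 → C
  i=14: L-T = 18 → S
  i=15: T-F = 14 → O
  i=16: J-P = 20 → U
  shifts repeat with period 6: WCSOUI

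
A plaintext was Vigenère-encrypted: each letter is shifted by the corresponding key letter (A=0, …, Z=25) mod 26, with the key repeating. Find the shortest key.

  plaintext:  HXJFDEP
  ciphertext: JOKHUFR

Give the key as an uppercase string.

CRB

  i= 0: J-H =  2 → C
  i= 1: O-X = 17 → R
  i= 2: K-J =  1 → B
  i= 3: H-F =  2 → C
  i= 4: U-D = 17 → R
  i= 5: F-E =  1 → B
  i= 6: R-P =  2 → C
  shifts repeat with period 3: CRB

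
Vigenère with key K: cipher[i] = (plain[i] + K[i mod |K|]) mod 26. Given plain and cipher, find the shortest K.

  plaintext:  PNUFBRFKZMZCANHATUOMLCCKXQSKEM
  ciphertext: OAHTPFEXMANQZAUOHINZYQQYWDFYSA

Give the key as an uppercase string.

  i= 0: O-P = 25 → Z
  i= 1: A-N = 13 → N
  i= 2: H-U = 13 → N
  i= 3: T-F = 14 → O
  i= 4: P-B = 14 → O
  i= 5: F-R = 14 → O
  i= 6: E-F = 25 → Z
  i= 7: X-K = 13 → N
  i= 8: M-Z = 13 → N
  i= 9: A-M = 14 → O
  i=10: N-Z = 14 → O
  i=11: Q-C = 14 → O
  i=12: Z-A = 25 → Z
  i=13: A-N = 13 → N
  i=14: U-H = 13 → N
  i=15: O-A = 14 → O
  i=16: H-T = 14 → O
  i=17: I-U = 14 → O
  i=18: N-O = 25 → Z
  i=19: Z-M = 13 → N
  i=20: Y-L = 13 → N
  i=21: Q-C = 14 → O
  i=22: Q-C = 14 → O
  i=23: Y-K = 14 → O
  i=24: W-X = 25 → Z
  i=25: D-Q = 13 → N
  i=26: F-S = 13 → N
  i=27: Y-K = 14 → O
  i=28: S-E = 14 → O
  i=29: A-M = 14 → O
  shifts repeat with period 6: ZNNOOO

ZNNOOO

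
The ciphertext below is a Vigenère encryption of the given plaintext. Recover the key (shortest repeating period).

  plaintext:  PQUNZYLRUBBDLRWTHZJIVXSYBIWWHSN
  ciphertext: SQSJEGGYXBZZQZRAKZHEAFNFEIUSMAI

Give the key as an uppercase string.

  i= 0: S-P =  3 → D
  i= 1: Q-Q =  0 → A
  i= 2: S-U = 24 → Y
  i= 3: J-N = 22 → W
  i= 4: E-Z =  5 → F
  i= 5: G-Y =  8 → I
  i= 6: G-L = 21 → V
  i= 7: Y-R =  7 → H
  i= 8: X-U =  3 → D
  i= 9: B-B =  0 → A
  i=10: Z-B = 24 → Y
  i=11: Z-D = 22 → W
  i=12: Q-L =  5 → F
  i=13: Z-R =  8 → I
  i=14: R-W = 21 → V
  i=15: A-T =  7 → H
  i=16: K-H =  3 → D
  i=17: Z-Z =  0 → A
  i=18: H-J = 24 → Y
  i=19: E-I = 22 → W
  i=20: A-V =  5 → F
  i=21: F-X =  8 → I
  i=22: N-S = 21 → V
  i=23: F-Y =  7 → H
  i=24: E-B =  3 → D
  i=25: I-I =  0 → A
  i=26: U-W = 24 → Y
  i=27: S-W = 22 → W
  i=28: M-H =  5 → F
  i=29: A-S =  8 → I
  i=30: I-N = 21 → V
  shifts repeat with period 8: DAYWFIVH

DAYWFIVH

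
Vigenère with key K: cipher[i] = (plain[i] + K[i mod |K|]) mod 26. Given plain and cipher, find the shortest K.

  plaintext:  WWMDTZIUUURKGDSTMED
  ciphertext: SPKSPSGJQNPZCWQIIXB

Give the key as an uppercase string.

  i= 0: S-W = 22 → W
  i= 1: P-W = 19 → T
  i= 2: K-M = 24 → Y
  i= 3: S-D = 15 → P
  i= 4: P-T = 22 → W
  i= 5: S-Z = 19 → T
  i= 6: G-I = 24 → Y
  i= 7: J-U = 15 → P
  i= 8: Q-U = 22 → W
  i= 9: N-U = 19 → T
  i=10: P-R = 24 → Y
  i=11: Z-K = 15 → P
  i=12: C-G = 22 → W
  i=13: W-D = 19 → T
  i=14: Q-S = 24 → Y
  i=15: I-T = 15 → P
  i=16: I-M = 22 → W
  i=17: X-E = 19 → T
  i=18: B-D = 24 → Y
  shifts repeat with period 4: WTYP

WTYP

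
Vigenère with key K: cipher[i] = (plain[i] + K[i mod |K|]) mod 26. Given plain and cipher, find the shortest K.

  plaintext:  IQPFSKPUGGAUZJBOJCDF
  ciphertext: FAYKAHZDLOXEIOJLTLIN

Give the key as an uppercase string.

  i= 0: F-I = 23 → X
  i= 1: A-Q = 10 → K
  i= 2: Y-P =  9 → J
  i= 3: K-F =  5 → F
  i= 4: A-S =  8 → I
  i= 5: H-K = 23 → X
  i= 6: Z-P = 10 → K
  i= 7: D-U =  9 → J
  i= 8: L-G =  5 → F
  i= 9: O-G =  8 → I
  i=10: X-A = 23 → X
  i=11: E-U = 10 → K
  i=12: I-Z =  9 → J
  i=13: O-J =  5 → F
  i=14: J-B =  8 → I
  i=15: L-O = 23 → X
  i=16: T-J = 10 → K
  i=17: L-C =  9 → J
  i=18: I-D =  5 → F
  i=19: N-F =  8 → I
  shifts repeat with period 5: XKJFI

XKJFI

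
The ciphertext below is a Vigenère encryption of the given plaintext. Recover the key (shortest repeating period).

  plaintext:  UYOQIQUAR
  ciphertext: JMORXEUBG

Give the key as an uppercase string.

POAB

  i= 0: J-U = 15 → P
  i= 1: M-Y = 14 → O
  i= 2: O-O =  0 → A
  i= 3: R-Q =  1 → B
  i= 4: X-I = 15 → P
  i= 5: E-Q = 14 → O
  i= 6: U-U =  0 → A
  i= 7: B-A =  1 → B
  i= 8: G-R = 15 → P
  shifts repeat with period 4: POAB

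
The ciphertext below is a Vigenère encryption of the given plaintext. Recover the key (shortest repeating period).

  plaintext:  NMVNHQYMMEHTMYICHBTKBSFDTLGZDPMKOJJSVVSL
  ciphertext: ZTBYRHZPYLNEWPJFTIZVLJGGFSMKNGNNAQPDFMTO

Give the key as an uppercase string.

  i= 0: Z-N = 12 → M
  i= 1: T-M =  7 → H
  i= 2: B-V =  6 → G
  i= 3: Y-N = 11 → L
  i= 4: R-H = 10 → K
  i= 5: H-Q = 17 → R
  i= 6: Z-Y =  1 → B
  i= 7: P-M =  3 → D
  i= 8: Y-M = 12 → M
  i= 9: L-E =  7 → H
  i=10: N-H =  6 → G
  i=11: E-T = 11 → L
  i=12: W-M = 10 → K
  i=13: P-Y = 17 → R
  i=14: J-I =  1 → B
  i=15: F-C =  3 → D
  i=16: T-H = 12 → M
  i=17: I-B =  7 → H
  i=18: Z-T =  6 → G
  i=19: V-K = 11 → L
  i=20: L-B = 10 → K
  i=21: J-S = 17 → R
  i=22: G-F =  1 → B
  i=23: G-D =  3 → D
  i=24: F-T = 12 → M
  i=25: S-L =  7 → H
  i=26: M-G =  6 → G
  i=27: K-Z = 11 → L
  i=28: N-D = 10 → K
  i=29: G-P = 17 → R
  i=30: N-M =  1 → B
  i=31: N-K =  3 → D
  i=32: A-O = 12 → M
  i=33: Q-J =  7 → H
  i=34: P-J =  6 → G
  i=35: D-S = 11 → L
  i=36: F-V = 10 → K
  i=37: M-V = 17 → R
  i=38: T-S =  1 → B
  i=39: O-L =  3 → D
  shifts repeat with period 8: MHGLKRBD

MHGLKRBD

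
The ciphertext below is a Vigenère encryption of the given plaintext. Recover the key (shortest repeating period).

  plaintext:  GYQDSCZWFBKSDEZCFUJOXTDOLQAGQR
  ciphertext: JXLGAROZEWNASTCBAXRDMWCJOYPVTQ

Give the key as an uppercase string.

  i= 0: J-G =  3 → D
  i= 1: X-Y = 25 → Z
  i= 2: L-Q = 21 → V
  i= 3: G-D =  3 → D
  i= 4: A-S =  8 → I
  i= 5: R-C = 15 → P
  i= 6: O-Z = 15 → P
  i= 7: Z-W =  3 → D
  i= 8: E-F = 25 → Z
  i= 9: W-B = 21 → V
  i=10: N-K =  3 → D
  i=11: A-S =  8 → I
  i=12: S-D = 15 → P
  i=13: T-E = 15 → P
  i=14: C-Z =  3 → D
  i=15: B-C = 25 → Z
  i=16: A-F = 21 → V
  i=17: X-U =  3 → D
  i=18: R-J =  8 → I
  i=19: D-O = 15 → P
  i=20: M-X = 15 → P
  i=21: W-T =  3 → D
  i=22: C-D = 25 → Z
  i=23: J-O = 21 → V
  i=24: O-L =  3 → D
  i=25: Y-Q =  8 → I
  i=26: P-A = 15 → P
  i=27: V-G = 15 → P
  i=28: T-Q =  3 → D
  i=29: Q-R = 25 → Z
  shifts repeat with period 7: DZVDIPP

DZVDIPP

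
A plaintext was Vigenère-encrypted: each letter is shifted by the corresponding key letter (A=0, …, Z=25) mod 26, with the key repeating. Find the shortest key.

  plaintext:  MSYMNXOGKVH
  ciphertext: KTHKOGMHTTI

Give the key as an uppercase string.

  i= 0: K-M = 24 → Y
  i= 1: T-S =  1 → B
  i= 2: H-Y =  9 → J
  i= 3: K-M = 24 → Y
  i= 4: O-N =  1 → B
  i= 5: G-X =  9 → J
  i= 6: M-O = 24 → Y
  i= 7: H-G =  1 → B
  i= 8: T-K =  9 → J
  i= 9: T-V = 24 → Y
  i=10: I-H =  1 → B
  shifts repeat with period 3: YBJ

YBJ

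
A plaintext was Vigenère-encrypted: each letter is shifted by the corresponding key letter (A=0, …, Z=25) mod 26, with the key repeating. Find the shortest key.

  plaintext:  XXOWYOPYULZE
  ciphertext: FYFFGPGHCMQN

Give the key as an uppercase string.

IBRJ

  i= 0: F-X =  8 → I
  i= 1: Y-X =  1 → B
  i= 2: F-O = 17 → R
  i= 3: F-W =  9 → J
  i= 4: G-Y =  8 → I
  i= 5: P-O =  1 → B
  i= 6: G-P = 17 → R
  i= 7: H-Y =  9 → J
  i= 8: C-U =  8 → I
  i= 9: M-L =  1 → B
  i=10: Q-Z = 17 → R
  i=11: N-E =  9 → J
  shifts repeat with period 4: IBRJ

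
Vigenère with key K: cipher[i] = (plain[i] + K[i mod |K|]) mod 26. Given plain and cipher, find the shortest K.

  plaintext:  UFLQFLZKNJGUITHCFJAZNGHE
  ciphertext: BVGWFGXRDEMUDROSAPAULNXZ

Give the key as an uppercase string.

  i= 0: B-U =  7 → H
  i= 1: V-F = 16 → Q
  i= 2: G-L = 21 → V
  i= 3: W-Q =  6 → G
  i= 4: F-F =  0 → A
  i= 5: G-L = 21 → V
  i= 6: X-Z = 24 → Y
  i= 7: R-K =  7 → H
  i= 8: D-N = 16 → Q
  i= 9: E-J = 21 → V
  i=10: M-G =  6 → G
  i=11: U-U =  0 → A
  i=12: D-I = 21 → V
  i=13: R-T = 24 → Y
  i=14: O-H =  7 → H
  i=15: S-C = 16 → Q
  i=16: A-F = 21 → V
  i=17: P-J =  6 → G
  i=18: A-A =  0 → A
  i=19: U-Z = 21 → V
  i=20: L-N = 24 → Y
  i=21: N-G =  7 → H
  i=22: X-H = 16 → Q
  i=23: Z-E = 21 → V
  shifts repeat with period 7: HQVGAVY

HQVGAVY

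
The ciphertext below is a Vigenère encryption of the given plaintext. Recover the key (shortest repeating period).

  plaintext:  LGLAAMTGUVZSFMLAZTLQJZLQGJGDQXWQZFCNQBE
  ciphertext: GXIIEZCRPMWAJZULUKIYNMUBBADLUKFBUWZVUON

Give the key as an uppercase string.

VRXIENJL

  i= 0: G-L = 21 → V
  i= 1: X-G = 17 → R
  i= 2: I-L = 23 → X
  i= 3: I-A =  8 → I
  i= 4: E-A =  4 → E
  i= 5: Z-M = 13 → N
  i= 6: C-T =  9 → J
  i= 7: R-G = 11 → L
  i= 8: P-U = 21 → V
  i= 9: M-V = 17 → R
  i=10: W-Z = 23 → X
  i=11: A-S =  8 → I
  i=12: J-F =  4 → E
  i=13: Z-M = 13 → N
  i=14: U-L =  9 → J
  i=15: L-A = 11 → L
  i=16: U-Z = 21 → V
  i=17: K-T = 17 → R
  i=18: I-L = 23 → X
  i=19: Y-Q =  8 → I
  i=20: N-J =  4 → E
  i=21: M-Z = 13 → N
  i=22: U-L =  9 → J
  i=23: B-Q = 11 → L
  i=24: B-G = 21 → V
  i=25: A-J = 17 → R
  i=26: D-G = 23 → X
  i=27: L-D =  8 → I
  i=28: U-Q =  4 → E
  i=29: K-X = 13 → N
  i=30: F-W =  9 → J
  i=31: B-Q = 11 → L
  i=32: U-Z = 21 → V
  i=33: W-F = 17 → R
  i=34: Z-C = 23 → X
  i=35: V-N =  8 → I
  i=36: U-Q =  4 → E
  i=37: O-B = 13 → N
  i=38: N-E =  9 → J
  shifts repeat with period 8: VRXIENJL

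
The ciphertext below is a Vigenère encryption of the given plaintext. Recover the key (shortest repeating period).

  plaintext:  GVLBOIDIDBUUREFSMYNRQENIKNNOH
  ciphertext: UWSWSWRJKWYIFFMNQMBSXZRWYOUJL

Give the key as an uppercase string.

OBHVEO

  i= 0: U-G = 14 → O
  i= 1: W-V =  1 → B
  i= 2: S-L =  7 → H
  i= 3: W-B = 21 → V
  i= 4: S-O =  4 → E
  i= 5: W-I = 14 → O
  i= 6: R-D = 14 → O
  i= 7: J-I =  1 → B
  i= 8: K-D =  7 → H
  i= 9: W-B = 21 → V
  i=10: Y-U =  4 → E
  i=11: I-U = 14 → O
  i=12: F-R = 14 → O
  i=13: F-E =  1 → B
  i=14: M-F =  7 → H
  i=15: N-S = 21 → V
  i=16: Q-M =  4 → E
  i=17: M-Y = 14 → O
  i=18: B-N = 14 → O
  i=19: S-R =  1 → B
  i=20: X-Q =  7 → H
  i=21: Z-E = 21 → V
  i=22: R-N =  4 → E
  i=23: W-I = 14 → O
  i=24: Y-K = 14 → O
  i=25: O-N =  1 → B
  i=26: U-N =  7 → H
  i=27: J-O = 21 → V
  i=28: L-H =  4 → E
  shifts repeat with period 6: OBHVEO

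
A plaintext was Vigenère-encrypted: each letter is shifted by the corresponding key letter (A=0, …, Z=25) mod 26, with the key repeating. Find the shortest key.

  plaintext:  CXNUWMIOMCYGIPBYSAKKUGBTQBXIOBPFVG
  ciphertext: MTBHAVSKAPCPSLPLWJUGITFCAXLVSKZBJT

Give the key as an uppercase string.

KWONEJ

  i= 0: M-C = 10 → K
  i= 1: T-X = 22 → W
  i= 2: B-N = 14 → O
  i= 3: H-U = 13 → N
  i= 4: A-W =  4 → E
  i= 5: V-M =  9 → J
  i= 6: S-I = 10 → K
  i= 7: K-O = 22 → W
  i= 8: A-M = 14 → O
  i= 9: P-C = 13 → N
  i=10: C-Y =  4 → E
  i=11: P-G =  9 → J
  i=12: S-I = 10 → K
  i=13: L-P = 22 → W
  i=14: P-B = 14 → O
  i=15: L-Y = 13 → N
  i=16: W-S =  4 → E
  i=17: J-A =  9 → J
  i=18: U-K = 10 → K
  i=19: G-K = 22 → W
  i=20: I-U = 14 → O
  i=21: T-G = 13 → N
  i=22: F-B =  4 → E
  i=23: C-T =  9 → J
  i=24: A-Q = 10 → K
  i=25: X-B = 22 → W
  i=26: L-X = 14 → O
  i=27: V-I = 13 → N
  i=28: S-O =  4 → E
  i=29: K-B =  9 → J
  i=30: Z-P = 10 → K
  i=31: B-F = 22 → W
  i=32: J-V = 14 → O
  i=33: T-G = 13 → N
  shifts repeat with period 6: KWONEJ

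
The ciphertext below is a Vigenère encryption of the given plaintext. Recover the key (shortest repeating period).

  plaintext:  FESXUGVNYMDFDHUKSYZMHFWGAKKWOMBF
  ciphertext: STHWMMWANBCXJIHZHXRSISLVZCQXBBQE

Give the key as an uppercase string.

  i= 0: S-F = 13 → N
  i= 1: T-E = 15 → P
  i= 2: H-S = 15 → P
  i= 3: W-X = 25 → Z
  i= 4: M-U = 18 → S
  i= 5: M-G =  6 → G
  i= 6: W-V =  1 → B
  i= 7: A-N = 13 → N
  i= 8: N-Y = 15 → P
  i= 9: B-M = 15 → P
  i=10: C-D = 25 → Z
  i=11: X-F = 18 → S
  i=12: J-D =  6 → G
  i=13: I-H =  1 → B
  i=14: H-U = 13 → N
  i=15: Z-K = 15 → P
  i=16: H-S = 15 → P
  i=17: X-Y = 25 → Z
  i=18: R-Z = 18 → S
  i=19: S-M =  6 → G
  i=20: I-H =  1 → B
  i=21: S-F = 13 → N
  i=22: L-W = 15 → P
  i=23: V-G = 15 → P
  i=24: Z-A = 25 → Z
  i=25: C-K = 18 → S
  i=26: Q-K =  6 → G
  i=27: X-W =  1 → B
  i=28: B-O = 13 → N
  i=29: B-M = 15 → P
  i=30: Q-B = 15 → P
  i=31: E-F = 25 → Z
  shifts repeat with period 7: NPPZSGB

NPPZSGB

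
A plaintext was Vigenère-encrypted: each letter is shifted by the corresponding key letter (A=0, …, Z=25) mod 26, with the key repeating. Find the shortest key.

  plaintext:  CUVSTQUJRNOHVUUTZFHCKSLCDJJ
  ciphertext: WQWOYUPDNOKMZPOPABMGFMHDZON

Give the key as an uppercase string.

  i= 0: W-C = 20 → U
  i= 1: Q-U = 22 → W
  i= 2: W-V =  1 → B
  i= 3: O-S = 22 → W
  i= 4: Y-T =  5 → F
  i= 5: U-Q =  4 → E
  i= 6: P-U = 21 → V
  i= 7: D-J = 20 → U
  i= 8: N-R = 22 → W
  i= 9: O-N =  1 → B
  i=10: K-O = 22 → W
  i=11: M-H =  5 → F
  i=12: Z-V =  4 → E
  i=13: P-U = 21 → V
  i=14: O-U = 20 → U
  i=15: P-T = 22 → W
  i=16: A-Z =  1 → B
  i=17: B-F = 22 → W
  i=18: M-H =  5 → F
  i=19: G-C =  4 → E
  i=20: F-K = 21 → V
  i=21: M-S = 20 → U
  i=22: H-L = 22 → W
  i=23: D-C =  1 → B
  i=24: Z-D = 22 → W
  i=25: O-J =  5 → F
  i=26: N-J =  4 → E
  shifts repeat with period 7: UWBWFEV

UWBWFEV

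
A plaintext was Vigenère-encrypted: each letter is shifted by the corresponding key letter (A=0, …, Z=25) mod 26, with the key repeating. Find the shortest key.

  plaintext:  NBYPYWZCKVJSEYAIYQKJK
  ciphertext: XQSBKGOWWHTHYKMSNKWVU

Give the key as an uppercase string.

  i= 0: X-N = 10 → K
  i= 1: Q-B = 15 → P
  i= 2: S-Y = 20 → U
  i= 3: B-P = 12 → M
  i= 4: K-Y = 12 → M
  i= 5: G-W = 10 → K
  i= 6: O-Z = 15 → P
  i= 7: W-C = 20 → U
  i= 8: W-K = 12 → M
  i= 9: H-V = 12 → M
  i=10: T-J = 10 → K
  i=11: H-S = 15 → P
  i=12: Y-E = 20 → U
  i=13: K-Y = 12 → M
  i=14: M-A = 12 → M
  i=15: S-I = 10 → K
  i=16: N-Y = 15 → P
  i=17: K-Q = 20 → U
  i=18: W-K = 12 → M
  i=19: V-J = 12 → M
  i=20: U-K = 10 → K
  shifts repeat with period 5: KPUMM

KPUMM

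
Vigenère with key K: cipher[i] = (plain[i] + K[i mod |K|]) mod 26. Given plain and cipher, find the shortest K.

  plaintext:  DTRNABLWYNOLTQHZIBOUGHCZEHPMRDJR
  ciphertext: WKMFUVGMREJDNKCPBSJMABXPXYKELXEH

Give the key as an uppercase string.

  i= 0: W-D = 19 → T
  i= 1: K-T = 17 → R
  i= 2: M-R = 21 → V
  i= 3: F-N = 18 → S
  i= 4: U-A = 20 → U
  i= 5: V-B = 20 → U
  i= 6: G-L = 21 → V
  i= 7: M-W = 16 → Q
  i= 8: R-Y = 19 → T
  i= 9: E-N = 17 → R
  i=10: J-O = 21 → V
  i=11: D-L = 18 → S
  i=12: N-T = 20 → U
  i=13: K-Q = 20 → U
  i=14: C-H = 21 → V
  i=15: P-Z = 16 → Q
  i=16: B-I = 19 → T
  i=17: S-B = 17 → R
  i=18: J-O = 21 → V
  i=19: M-U = 18 → S
  i=20: A-G = 20 → U
  i=21: B-H = 20 → U
  i=22: X-C = 21 → V
  i=23: P-Z = 16 → Q
  i=24: X-E = 19 → T
  i=25: Y-H = 17 → R
  i=26: K-P = 21 → V
  i=27: E-M = 18 → S
  i=28: L-R = 20 → U
  i=29: X-D = 20 → U
  i=30: E-J = 21 → V
  i=31: H-R = 16 → Q
  shifts repeat with period 8: TRVSUUVQ

TRVSUUVQ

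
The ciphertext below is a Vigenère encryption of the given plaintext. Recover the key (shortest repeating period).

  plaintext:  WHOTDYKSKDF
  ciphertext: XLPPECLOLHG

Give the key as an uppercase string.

BEBW

  i= 0: X-W =  1 → B
  i= 1: L-H =  4 → E
  i= 2: P-O =  1 → B
  i= 3: P-T = 22 → W
  i= 4: E-D =  1 → B
  i= 5: C-Y =  4 → E
  i= 6: L-K =  1 → B
  i= 7: O-S = 22 → W
  i= 8: L-K =  1 → B
  i= 9: H-D =  4 → E
  i=10: G-F =  1 → B
  shifts repeat with period 4: BEBW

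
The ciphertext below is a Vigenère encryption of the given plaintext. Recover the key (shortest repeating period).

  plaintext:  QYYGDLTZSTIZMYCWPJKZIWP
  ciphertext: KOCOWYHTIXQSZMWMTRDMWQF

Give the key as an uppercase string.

UQEITNO

  i= 0: K-Q = 20 → U
  i= 1: O-Y = 16 → Q
  i= 2: C-Y =  4 → E
  i= 3: O-G =  8 → I
  i= 4: W-D = 19 → T
  i= 5: Y-L = 13 → N
  i= 6: H-T = 14 → O
  i= 7: T-Z = 20 → U
  i= 8: I-S = 16 → Q
  i= 9: X-T =  4 → E
  i=10: Q-I =  8 → I
  i=11: S-Z = 19 → T
  i=12: Z-M = 13 → N
  i=13: M-Y = 14 → O
  i=14: W-C = 20 → U
  i=15: M-W = 16 → Q
  i=16: T-P =  4 → E
  i=17: R-J =  8 → I
  i=18: D-K = 19 → T
  i=19: M-Z = 13 → N
  i=20: W-I = 14 → O
  i=21: Q-W = 20 → U
  i=22: F-P = 16 → Q
  shifts repeat with period 7: UQEITNO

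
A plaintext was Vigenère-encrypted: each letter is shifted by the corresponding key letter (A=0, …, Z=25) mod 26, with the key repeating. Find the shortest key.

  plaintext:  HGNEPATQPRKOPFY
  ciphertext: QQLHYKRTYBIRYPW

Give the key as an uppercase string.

  i= 0: Q-H =  9 → J
  i= 1: Q-G = 10 → K
  i= 2: L-N = 24 → Y
  i= 3: H-E =  3 → D
  i= 4: Y-P =  9 → J
  i= 5: K-A = 10 → K
  i= 6: R-T = 24 → Y
  i= 7: T-Q =  3 → D
  i= 8: Y-P =  9 → J
  i= 9: B-R = 10 → K
  i=10: I-K = 24 → Y
  i=11: R-O =  3 → D
  i=12: Y-P =  9 → J
  i=13: P-F = 10 → K
  i=14: W-Y = 24 → Y
  shifts repeat with period 4: JKYD

JKYD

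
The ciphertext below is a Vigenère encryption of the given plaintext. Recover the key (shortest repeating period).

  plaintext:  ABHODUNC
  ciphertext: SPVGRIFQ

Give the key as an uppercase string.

SOO

  i= 0: S-A = 18 → S
  i= 1: P-B = 14 → O
  i= 2: V-H = 14 → O
  i= 3: G-O = 18 → S
  i= 4: R-D = 14 → O
  i= 5: I-U = 14 → O
  i= 6: F-N = 18 → S
  i= 7: Q-C = 14 → O
  shifts repeat with period 3: SOO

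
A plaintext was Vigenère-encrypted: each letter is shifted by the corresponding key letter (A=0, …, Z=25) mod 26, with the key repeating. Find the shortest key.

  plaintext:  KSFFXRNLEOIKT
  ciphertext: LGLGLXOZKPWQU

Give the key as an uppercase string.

BOG

  i= 0: L-K =  1 → B
  i= 1: G-S = 14 → O
  i= 2: L-F =  6 → G
  i= 3: G-F =  1 → B
  i= 4: L-X = 14 → O
  i= 5: X-R =  6 → G
  i= 6: O-N =  1 → B
  i= 7: Z-L = 14 → O
  i= 8: K-E =  6 → G
  i= 9: P-O =  1 → B
  i=10: W-I = 14 → O
  i=11: Q-K =  6 → G
  i=12: U-T =  1 → B
  shifts repeat with period 3: BOG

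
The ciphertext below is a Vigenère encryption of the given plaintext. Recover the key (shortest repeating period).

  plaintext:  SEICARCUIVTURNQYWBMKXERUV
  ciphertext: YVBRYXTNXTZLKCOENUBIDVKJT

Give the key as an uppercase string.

GRTPY

  i= 0: Y-S =  6 → G
  i= 1: V-E = 17 → R
  i= 2: B-I = 19 → T
  i= 3: R-C = 15 → P
  i= 4: Y-A = 24 → Y
  i= 5: X-R =  6 → G
  i= 6: T-C = 17 → R
  i= 7: N-U = 19 → T
  i= 8: X-I = 15 → P
  i= 9: T-V = 24 → Y
  i=10: Z-T =  6 → G
  i=11: L-U = 17 → R
  i=12: K-R = 19 → T
  i=13: C-N = 15 → P
  i=14: O-Q = 24 → Y
  i=15: E-Y =  6 → G
  i=16: N-W = 17 → R
  i=17: U-B = 19 → T
  i=18: B-M = 15 → P
  i=19: I-K = 24 → Y
  i=20: D-X =  6 → G
  i=21: V-E = 17 → R
  i=22: K-R = 19 → T
  i=23: J-U = 15 → P
  i=24: T-V = 24 → Y
  shifts repeat with period 5: GRTPY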